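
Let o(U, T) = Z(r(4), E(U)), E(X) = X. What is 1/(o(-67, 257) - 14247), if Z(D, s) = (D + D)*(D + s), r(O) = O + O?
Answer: -1/15191 ≈ -6.5828e-5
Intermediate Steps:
r(O) = 2*O
Z(D, s) = 2*D*(D + s) (Z(D, s) = (2*D)*(D + s) = 2*D*(D + s))
o(U, T) = 128 + 16*U (o(U, T) = 2*(2*4)*(2*4 + U) = 2*8*(8 + U) = 128 + 16*U)
1/(o(-67, 257) - 14247) = 1/((128 + 16*(-67)) - 14247) = 1/((128 - 1072) - 14247) = 1/(-944 - 14247) = 1/(-15191) = -1/15191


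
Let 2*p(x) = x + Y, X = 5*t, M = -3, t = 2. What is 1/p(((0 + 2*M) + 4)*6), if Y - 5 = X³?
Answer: 2/993 ≈ 0.0020141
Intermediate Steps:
X = 10 (X = 5*2 = 10)
Y = 1005 (Y = 5 + 10³ = 5 + 1000 = 1005)
p(x) = 1005/2 + x/2 (p(x) = (x + 1005)/2 = (1005 + x)/2 = 1005/2 + x/2)
1/p(((0 + 2*M) + 4)*6) = 1/(1005/2 + (((0 + 2*(-3)) + 4)*6)/2) = 1/(1005/2 + (((0 - 6) + 4)*6)/2) = 1/(1005/2 + ((-6 + 4)*6)/2) = 1/(1005/2 + (-2*6)/2) = 1/(1005/2 + (½)*(-12)) = 1/(1005/2 - 6) = 1/(993/2) = 2/993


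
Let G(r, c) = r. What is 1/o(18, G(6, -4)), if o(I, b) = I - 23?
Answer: -⅕ ≈ -0.20000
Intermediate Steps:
o(I, b) = -23 + I
1/o(18, G(6, -4)) = 1/(-23 + 18) = 1/(-5) = -⅕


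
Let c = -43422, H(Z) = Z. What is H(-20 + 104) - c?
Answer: 43506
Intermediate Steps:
H(-20 + 104) - c = (-20 + 104) - 1*(-43422) = 84 + 43422 = 43506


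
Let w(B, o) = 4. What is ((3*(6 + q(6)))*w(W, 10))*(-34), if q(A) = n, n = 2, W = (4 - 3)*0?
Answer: -3264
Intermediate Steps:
W = 0 (W = 1*0 = 0)
q(A) = 2
((3*(6 + q(6)))*w(W, 10))*(-34) = ((3*(6 + 2))*4)*(-34) = ((3*8)*4)*(-34) = (24*4)*(-34) = 96*(-34) = -3264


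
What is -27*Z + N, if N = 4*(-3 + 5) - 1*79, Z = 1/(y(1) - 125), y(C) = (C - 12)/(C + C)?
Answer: -2053/29 ≈ -70.793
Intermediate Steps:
y(C) = (-12 + C)/(2*C) (y(C) = (-12 + C)/((2*C)) = (-12 + C)*(1/(2*C)) = (-12 + C)/(2*C))
Z = -2/261 (Z = 1/((½)*(-12 + 1)/1 - 125) = 1/((½)*1*(-11) - 125) = 1/(-11/2 - 125) = 1/(-261/2) = -2/261 ≈ -0.0076628)
N = -71 (N = 4*2 - 79 = 8 - 79 = -71)
-27*Z + N = -27*(-2/261) - 71 = 6/29 - 71 = -2053/29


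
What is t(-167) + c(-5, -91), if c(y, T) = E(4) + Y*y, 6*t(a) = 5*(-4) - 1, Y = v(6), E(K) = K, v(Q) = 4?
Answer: -39/2 ≈ -19.500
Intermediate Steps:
Y = 4
t(a) = -7/2 (t(a) = (5*(-4) - 1)/6 = (-20 - 1)/6 = (1/6)*(-21) = -7/2)
c(y, T) = 4 + 4*y
t(-167) + c(-5, -91) = -7/2 + (4 + 4*(-5)) = -7/2 + (4 - 20) = -7/2 - 16 = -39/2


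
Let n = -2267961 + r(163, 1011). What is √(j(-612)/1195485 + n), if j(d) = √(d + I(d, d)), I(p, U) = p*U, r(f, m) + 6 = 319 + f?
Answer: √(-360072683970212125 + 796990*√10387)/398495 ≈ 1505.8*I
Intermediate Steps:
r(f, m) = 313 + f (r(f, m) = -6 + (319 + f) = 313 + f)
I(p, U) = U*p
j(d) = √(d + d²) (j(d) = √(d + d*d) = √(d + d²))
n = -2267485 (n = -2267961 + (313 + 163) = -2267961 + 476 = -2267485)
√(j(-612)/1195485 + n) = √(√(-612*(1 - 612))/1195485 - 2267485) = √(√(-612*(-611))*(1/1195485) - 2267485) = √(√373932*(1/1195485) - 2267485) = √((6*√10387)*(1/1195485) - 2267485) = √(2*√10387/398495 - 2267485) = √(-2267485 + 2*√10387/398495)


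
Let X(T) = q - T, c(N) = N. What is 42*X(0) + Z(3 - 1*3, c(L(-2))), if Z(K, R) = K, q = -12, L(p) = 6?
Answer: -504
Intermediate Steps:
X(T) = -12 - T
42*X(0) + Z(3 - 1*3, c(L(-2))) = 42*(-12 - 1*0) + (3 - 1*3) = 42*(-12 + 0) + (3 - 3) = 42*(-12) + 0 = -504 + 0 = -504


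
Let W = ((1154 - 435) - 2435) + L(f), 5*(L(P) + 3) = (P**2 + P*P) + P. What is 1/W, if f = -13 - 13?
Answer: -5/7269 ≈ -0.00068785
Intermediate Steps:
f = -26
L(P) = -3 + P/5 + 2*P**2/5 (L(P) = -3 + ((P**2 + P*P) + P)/5 = -3 + ((P**2 + P**2) + P)/5 = -3 + (2*P**2 + P)/5 = -3 + (P + 2*P**2)/5 = -3 + (P/5 + 2*P**2/5) = -3 + P/5 + 2*P**2/5)
W = -7269/5 (W = ((1154 - 435) - 2435) + (-3 + (1/5)*(-26) + (2/5)*(-26)**2) = (719 - 2435) + (-3 - 26/5 + (2/5)*676) = -1716 + (-3 - 26/5 + 1352/5) = -1716 + 1311/5 = -7269/5 ≈ -1453.8)
1/W = 1/(-7269/5) = -5/7269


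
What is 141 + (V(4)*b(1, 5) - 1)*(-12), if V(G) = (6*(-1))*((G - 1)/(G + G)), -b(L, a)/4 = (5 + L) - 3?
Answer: -171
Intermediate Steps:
b(L, a) = -8 - 4*L (b(L, a) = -4*((5 + L) - 3) = -4*(2 + L) = -8 - 4*L)
V(G) = -3*(-1 + G)/G (V(G) = -6*(-1 + G)/(2*G) = -6*(-1 + G)*1/(2*G) = -3*(-1 + G)/G)
141 + (V(4)*b(1, 5) - 1)*(-12) = 141 + ((-3 + 3/4)*(-8 - 4*1) - 1)*(-12) = 141 + ((-3 + 3*(¼))*(-8 - 4) - 1)*(-12) = 141 + ((-3 + ¾)*(-12) - 1)*(-12) = 141 + (-9/4*(-12) - 1)*(-12) = 141 + (27 - 1)*(-12) = 141 + 26*(-12) = 141 - 312 = -171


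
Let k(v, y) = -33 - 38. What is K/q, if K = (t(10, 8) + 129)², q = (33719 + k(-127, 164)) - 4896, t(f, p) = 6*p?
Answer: 10443/9584 ≈ 1.0896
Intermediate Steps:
k(v, y) = -71
q = 28752 (q = (33719 - 71) - 4896 = 33648 - 4896 = 28752)
K = 31329 (K = (6*8 + 129)² = (48 + 129)² = 177² = 31329)
K/q = 31329/28752 = 31329*(1/28752) = 10443/9584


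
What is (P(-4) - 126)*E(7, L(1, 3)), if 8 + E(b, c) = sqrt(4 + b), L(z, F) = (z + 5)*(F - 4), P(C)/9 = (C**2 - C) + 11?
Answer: -1224 + 153*sqrt(11) ≈ -716.56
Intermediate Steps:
P(C) = 99 - 9*C + 9*C**2 (P(C) = 9*((C**2 - C) + 11) = 9*(11 + C**2 - C) = 99 - 9*C + 9*C**2)
L(z, F) = (-4 + F)*(5 + z) (L(z, F) = (5 + z)*(-4 + F) = (-4 + F)*(5 + z))
E(b, c) = -8 + sqrt(4 + b)
(P(-4) - 126)*E(7, L(1, 3)) = ((99 - 9*(-4) + 9*(-4)**2) - 126)*(-8 + sqrt(4 + 7)) = ((99 + 36 + 9*16) - 126)*(-8 + sqrt(11)) = ((99 + 36 + 144) - 126)*(-8 + sqrt(11)) = (279 - 126)*(-8 + sqrt(11)) = 153*(-8 + sqrt(11)) = -1224 + 153*sqrt(11)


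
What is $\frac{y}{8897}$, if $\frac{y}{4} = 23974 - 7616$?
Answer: $\frac{65432}{8897} \approx 7.3544$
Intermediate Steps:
$y = 65432$ ($y = 4 \left(23974 - 7616\right) = 4 \cdot 16358 = 65432$)
$\frac{y}{8897} = \frac{65432}{8897}$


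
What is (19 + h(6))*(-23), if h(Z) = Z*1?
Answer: -575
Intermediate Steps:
h(Z) = Z
(19 + h(6))*(-23) = (19 + 6)*(-23) = 25*(-23) = -575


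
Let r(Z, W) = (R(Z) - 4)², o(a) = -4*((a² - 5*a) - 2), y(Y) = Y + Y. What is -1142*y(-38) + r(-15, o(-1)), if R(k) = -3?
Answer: 86841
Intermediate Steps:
y(Y) = 2*Y
o(a) = 8 - 4*a² + 20*a (o(a) = -4*(-2 + a² - 5*a) = 8 - 4*a² + 20*a)
r(Z, W) = 49 (r(Z, W) = (-3 - 4)² = (-7)² = 49)
-1142*y(-38) + r(-15, o(-1)) = -2284*(-38) + 49 = -1142*(-76) + 49 = 86792 + 49 = 86841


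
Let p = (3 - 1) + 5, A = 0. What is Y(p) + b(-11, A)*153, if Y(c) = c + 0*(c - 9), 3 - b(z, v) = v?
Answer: 466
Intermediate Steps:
b(z, v) = 3 - v
p = 7 (p = 2 + 5 = 7)
Y(c) = c (Y(c) = c + 0*(-9 + c) = c + 0 = c)
Y(p) + b(-11, A)*153 = 7 + (3 - 1*0)*153 = 7 + (3 + 0)*153 = 7 + 3*153 = 7 + 459 = 466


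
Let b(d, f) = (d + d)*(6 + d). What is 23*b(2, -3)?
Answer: 736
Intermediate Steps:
b(d, f) = 2*d*(6 + d) (b(d, f) = (2*d)*(6 + d) = 2*d*(6 + d))
23*b(2, -3) = 23*(2*2*(6 + 2)) = 23*(2*2*8) = 23*32 = 736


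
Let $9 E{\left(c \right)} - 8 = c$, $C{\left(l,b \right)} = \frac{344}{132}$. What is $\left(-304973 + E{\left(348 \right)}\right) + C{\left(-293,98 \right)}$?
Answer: $- \frac{30188153}{99} \approx -3.0493 \cdot 10^{5}$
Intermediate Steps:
$C{\left(l,b \right)} = \frac{86}{33}$ ($C{\left(l,b \right)} = 344 \cdot \frac{1}{132} = \frac{86}{33}$)
$E{\left(c \right)} = \frac{8}{9} + \frac{c}{9}$
$\left(-304973 + E{\left(348 \right)}\right) + C{\left(-293,98 \right)} = \left(-304973 + \left(\frac{8}{9} + \frac{1}{9} \cdot 348\right)\right) + \frac{86}{33} = \left(-304973 + \left(\frac{8}{9} + \frac{116}{3}\right)\right) + \frac{86}{33} = \left(-304973 + \frac{356}{9}\right) + \frac{86}{33} = - \frac{2744401}{9} + \frac{86}{33} = - \frac{30188153}{99}$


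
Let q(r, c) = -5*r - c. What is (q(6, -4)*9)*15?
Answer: -3510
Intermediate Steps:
q(r, c) = -c - 5*r
(q(6, -4)*9)*15 = ((-1*(-4) - 5*6)*9)*15 = ((4 - 30)*9)*15 = -26*9*15 = -234*15 = -3510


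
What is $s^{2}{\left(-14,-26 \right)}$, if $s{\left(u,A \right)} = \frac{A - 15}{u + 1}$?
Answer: $\frac{1681}{169} \approx 9.9467$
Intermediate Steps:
$s{\left(u,A \right)} = \frac{-15 + A}{1 + u}$
$s^{2}{\left(-14,-26 \right)} = \left(\frac{-15 - 26}{1 - 14}\right)^{2} = \left(\frac{1}{-13} \left(-41\right)\right)^{2} = \left(\left(- \frac{1}{13}\right) \left(-41\right)\right)^{2} = \left(\frac{41}{13}\right)^{2} = \frac{1681}{169}$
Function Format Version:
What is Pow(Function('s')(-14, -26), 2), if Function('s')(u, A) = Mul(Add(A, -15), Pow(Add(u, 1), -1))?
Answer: Rational(1681, 169) ≈ 9.9467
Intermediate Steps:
Function('s')(u, A) = Mul(Pow(Add(1, u), -1), Add(-15, A)) (Function('s')(u, A) = Mul(Add(-15, A), Pow(Add(1, u), -1)) = Mul(Pow(Add(1, u), -1), Add(-15, A)))
Pow(Function('s')(-14, -26), 2) = Pow(Mul(Pow(Add(1, -14), -1), Add(-15, -26)), 2) = Pow(Mul(Pow(-13, -1), -41), 2) = Pow(Mul(Rational(-1, 13), -41), 2) = Pow(Rational(41, 13), 2) = Rational(1681, 169)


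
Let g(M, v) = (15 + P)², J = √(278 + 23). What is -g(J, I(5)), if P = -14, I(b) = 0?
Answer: -1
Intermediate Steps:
J = √301 ≈ 17.349
g(M, v) = 1 (g(M, v) = (15 - 14)² = 1² = 1)
-g(J, I(5)) = -1*1 = -1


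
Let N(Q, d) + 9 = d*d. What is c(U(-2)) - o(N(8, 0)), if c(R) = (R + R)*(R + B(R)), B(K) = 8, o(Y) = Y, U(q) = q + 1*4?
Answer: 49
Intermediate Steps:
N(Q, d) = -9 + d² (N(Q, d) = -9 + d*d = -9 + d²)
U(q) = 4 + q (U(q) = q + 4 = 4 + q)
c(R) = 2*R*(8 + R) (c(R) = (R + R)*(R + 8) = (2*R)*(8 + R) = 2*R*(8 + R))
c(U(-2)) - o(N(8, 0)) = 2*(4 - 2)*(8 + (4 - 2)) - (-9 + 0²) = 2*2*(8 + 2) - (-9 + 0) = 2*2*10 - 1*(-9) = 40 + 9 = 49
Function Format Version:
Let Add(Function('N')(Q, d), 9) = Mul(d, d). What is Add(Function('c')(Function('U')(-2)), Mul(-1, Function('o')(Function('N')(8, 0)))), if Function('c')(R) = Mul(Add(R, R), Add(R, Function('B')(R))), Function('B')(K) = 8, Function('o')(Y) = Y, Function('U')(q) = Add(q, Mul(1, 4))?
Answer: 49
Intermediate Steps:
Function('N')(Q, d) = Add(-9, Pow(d, 2)) (Function('N')(Q, d) = Add(-9, Mul(d, d)) = Add(-9, Pow(d, 2)))
Function('U')(q) = Add(4, q) (Function('U')(q) = Add(q, 4) = Add(4, q))
Function('c')(R) = Mul(2, R, Add(8, R)) (Function('c')(R) = Mul(Add(R, R), Add(R, 8)) = Mul(Mul(2, R), Add(8, R)) = Mul(2, R, Add(8, R)))
Add(Function('c')(Function('U')(-2)), Mul(-1, Function('o')(Function('N')(8, 0)))) = Add(Mul(2, Add(4, -2), Add(8, Add(4, -2))), Mul(-1, Add(-9, Pow(0, 2)))) = Add(Mul(2, 2, Add(8, 2)), Mul(-1, Add(-9, 0))) = Add(Mul(2, 2, 10), Mul(-1, -9)) = Add(40, 9) = 49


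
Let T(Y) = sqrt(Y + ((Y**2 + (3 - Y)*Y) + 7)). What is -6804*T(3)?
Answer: -6804*sqrt(19) ≈ -29658.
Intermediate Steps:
T(Y) = sqrt(7 + Y + Y**2 + Y*(3 - Y)) (T(Y) = sqrt(Y + ((Y**2 + Y*(3 - Y)) + 7)) = sqrt(Y + (7 + Y**2 + Y*(3 - Y))) = sqrt(7 + Y + Y**2 + Y*(3 - Y)))
-6804*T(3) = -6804*sqrt(7 + 4*3) = -6804*sqrt(7 + 12) = -6804*sqrt(19)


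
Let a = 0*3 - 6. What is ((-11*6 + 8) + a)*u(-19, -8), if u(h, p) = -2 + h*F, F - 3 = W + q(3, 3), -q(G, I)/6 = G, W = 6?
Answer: -10816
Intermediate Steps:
a = -6 (a = 0 - 6 = -6)
q(G, I) = -6*G
F = -9 (F = 3 + (6 - 6*3) = 3 + (6 - 18) = 3 - 12 = -9)
u(h, p) = -2 - 9*h (u(h, p) = -2 + h*(-9) = -2 - 9*h)
((-11*6 + 8) + a)*u(-19, -8) = ((-11*6 + 8) - 6)*(-2 - 9*(-19)) = ((-66 + 8) - 6)*(-2 + 171) = (-58 - 6)*169 = -64*169 = -10816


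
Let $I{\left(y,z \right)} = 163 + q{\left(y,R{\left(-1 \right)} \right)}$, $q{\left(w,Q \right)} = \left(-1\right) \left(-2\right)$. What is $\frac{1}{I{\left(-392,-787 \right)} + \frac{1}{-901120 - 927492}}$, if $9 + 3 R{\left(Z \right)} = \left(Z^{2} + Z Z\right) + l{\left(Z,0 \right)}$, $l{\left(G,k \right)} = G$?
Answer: $\frac{1828612}{301720979} \approx 0.0060606$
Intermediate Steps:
$R{\left(Z \right)} = -3 + \frac{Z}{3} + \frac{2 Z^{2}}{3}$ ($R{\left(Z \right)} = -3 + \frac{\left(Z^{2} + Z Z\right) + Z}{3} = -3 + \frac{\left(Z^{2} + Z^{2}\right) + Z}{3} = -3 + \frac{2 Z^{2} + Z}{3} = -3 + \frac{Z + 2 Z^{2}}{3} = -3 + \left(\frac{Z}{3} + \frac{2 Z^{2}}{3}\right) = -3 + \frac{Z}{3} + \frac{2 Z^{2}}{3}$)
$q{\left(w,Q \right)} = 2$
$I{\left(y,z \right)} = 165$ ($I{\left(y,z \right)} = 163 + 2 = 165$)
$\frac{1}{I{\left(-392,-787 \right)} + \frac{1}{-901120 - 927492}} = \frac{1}{165 + \frac{1}{-901120 - 927492}} = \frac{1}{165 + \frac{1}{-1828612}} = \frac{1}{165 - \frac{1}{1828612}} = \frac{1}{\frac{301720979}{1828612}} = \frac{1828612}{301720979}$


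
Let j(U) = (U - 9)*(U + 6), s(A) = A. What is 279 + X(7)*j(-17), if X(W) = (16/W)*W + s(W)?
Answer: 6857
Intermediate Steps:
j(U) = (-9 + U)*(6 + U)
X(W) = 16 + W (X(W) = (16/W)*W + W = 16 + W)
279 + X(7)*j(-17) = 279 + (16 + 7)*(-54 + (-17)² - 3*(-17)) = 279 + 23*(-54 + 289 + 51) = 279 + 23*286 = 279 + 6578 = 6857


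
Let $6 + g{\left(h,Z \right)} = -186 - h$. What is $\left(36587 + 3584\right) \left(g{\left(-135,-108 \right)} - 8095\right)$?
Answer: $-327473992$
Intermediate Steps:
$g{\left(h,Z \right)} = -192 - h$ ($g{\left(h,Z \right)} = -6 - \left(186 + h\right) = -192 - h$)
$\left(36587 + 3584\right) \left(g{\left(-135,-108 \right)} - 8095\right) = \left(36587 + 3584\right) \left(\left(-192 - -135\right) - 8095\right) = 40171 \left(\left(-192 + 135\right) - 8095\right) = 40171 \left(-57 - 8095\right) = 40171 \left(-8152\right) = -327473992$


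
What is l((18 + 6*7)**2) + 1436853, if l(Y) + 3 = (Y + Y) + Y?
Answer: 1447650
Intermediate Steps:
l(Y) = -3 + 3*Y (l(Y) = -3 + ((Y + Y) + Y) = -3 + (2*Y + Y) = -3 + 3*Y)
l((18 + 6*7)**2) + 1436853 = (-3 + 3*(18 + 6*7)**2) + 1436853 = (-3 + 3*(18 + 42)**2) + 1436853 = (-3 + 3*60**2) + 1436853 = (-3 + 3*3600) + 1436853 = (-3 + 10800) + 1436853 = 10797 + 1436853 = 1447650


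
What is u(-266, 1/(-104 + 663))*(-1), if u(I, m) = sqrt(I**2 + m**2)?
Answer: -sqrt(22109905637)/559 ≈ -266.00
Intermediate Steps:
u(-266, 1/(-104 + 663))*(-1) = sqrt((-266)**2 + (1/(-104 + 663))**2)*(-1) = sqrt(70756 + (1/559)**2)*(-1) = sqrt(70756 + 1/312481)*(-1) = sqrt(22109905637/312481)*(-1) = (sqrt(22109905637)/559)*(-1) = -sqrt(22109905637)/559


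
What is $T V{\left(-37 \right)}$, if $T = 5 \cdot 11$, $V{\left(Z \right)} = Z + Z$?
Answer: $-4070$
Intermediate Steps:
$V{\left(Z \right)} = 2 Z$
$T = 55$
$T V{\left(-37 \right)} = 55 \cdot 2 \left(-37\right) = 55 \left(-74\right) = -4070$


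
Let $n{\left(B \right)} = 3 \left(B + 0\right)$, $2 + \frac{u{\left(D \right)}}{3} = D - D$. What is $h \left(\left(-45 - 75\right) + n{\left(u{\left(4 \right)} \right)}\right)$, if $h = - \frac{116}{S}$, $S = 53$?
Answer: $\frac{16008}{53} \approx 302.04$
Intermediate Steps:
$h = - \frac{116}{53} \approx -2.1887$
$u{\left(D \right)} = -6$ ($u{\left(D \right)} = -6 + 3 \left(D - D\right) = -6 + 3 \cdot 0 = -6 + 0 = -6$)
$n{\left(B \right)} = 3 B$
$h \left(\left(-45 - 75\right) + n{\left(u{\left(4 \right)} \right)}\right) = - \frac{116 \left(\left(-45 - 75\right) + 3 \left(-6\right)\right)}{53} = - \frac{116 \left(-120 - 18\right)}{53} = \left(- \frac{116}{53}\right) \left(-138\right) = \frac{16008}{53}$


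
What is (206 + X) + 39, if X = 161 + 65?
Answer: 471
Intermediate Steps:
X = 226
(206 + X) + 39 = (206 + 226) + 39 = 432 + 39 = 471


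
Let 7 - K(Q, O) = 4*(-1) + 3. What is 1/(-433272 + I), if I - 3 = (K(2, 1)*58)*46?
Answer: -1/411925 ≈ -2.4276e-6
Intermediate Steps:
K(Q, O) = 8 (K(Q, O) = 7 - (4*(-1) + 3) = 7 - (-4 + 3) = 7 - 1*(-1) = 7 + 1 = 8)
I = 21347 (I = 3 + (8*58)*46 = 3 + 464*46 = 3 + 21344 = 21347)
1/(-433272 + I) = 1/(-433272 + 21347) = 1/(-411925) = -1/411925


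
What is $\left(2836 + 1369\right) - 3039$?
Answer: $1166$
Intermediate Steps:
$\left(2836 + 1369\right) - 3039 = 4205 - 3039 = 1166$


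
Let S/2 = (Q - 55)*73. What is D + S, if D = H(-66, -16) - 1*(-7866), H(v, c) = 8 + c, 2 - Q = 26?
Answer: -3676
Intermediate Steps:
Q = -24 (Q = 2 - 1*26 = 2 - 26 = -24)
S = -11534 (S = 2*((-24 - 55)*73) = 2*(-79*73) = 2*(-5767) = -11534)
D = 7858 (D = (8 - 16) - 1*(-7866) = -8 + 7866 = 7858)
D + S = 7858 - 11534 = -3676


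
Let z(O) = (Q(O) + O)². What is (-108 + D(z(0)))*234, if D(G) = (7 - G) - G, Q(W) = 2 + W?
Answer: -25506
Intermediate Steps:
z(O) = (2 + 2*O)² (z(O) = ((2 + O) + O)² = (2 + 2*O)²)
D(G) = 7 - 2*G
(-108 + D(z(0)))*234 = (-108 + (7 - 8*(1 + 0)²))*234 = (-108 + (7 - 8*1²))*234 = (-108 + (7 - 8))*234 = (-108 - 1)*234 = -109*234 = -25506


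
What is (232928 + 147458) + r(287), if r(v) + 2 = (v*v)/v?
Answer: 380671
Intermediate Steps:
r(v) = -2 + v (r(v) = -2 + (v*v)/v = -2 + v**2/v = -2 + v)
(232928 + 147458) + r(287) = (232928 + 147458) + (-2 + 287) = 380386 + 285 = 380671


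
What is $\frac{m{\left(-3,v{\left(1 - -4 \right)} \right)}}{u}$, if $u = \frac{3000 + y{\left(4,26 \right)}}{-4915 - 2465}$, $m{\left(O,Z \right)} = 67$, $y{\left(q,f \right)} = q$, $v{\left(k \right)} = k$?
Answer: $- \frac{123615}{751} \approx -164.6$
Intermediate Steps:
$u = - \frac{751}{1845}$ ($u = \frac{3000 + 4}{-4915 - 2465} = \frac{3004}{-7380} = 3004 \left(- \frac{1}{7380}\right) = - \frac{751}{1845} \approx -0.40705$)
$\frac{m{\left(-3,v{\left(1 - -4 \right)} \right)}}{u} = \frac{67}{- \frac{751}{1845}} = 67 \left(- \frac{1845}{751}\right) = - \frac{123615}{751}$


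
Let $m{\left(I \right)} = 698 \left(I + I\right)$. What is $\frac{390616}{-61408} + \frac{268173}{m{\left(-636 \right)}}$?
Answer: $- \frac{3784153405}{567931888} \approx -6.663$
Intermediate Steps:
$m{\left(I \right)} = 1396 I$ ($m{\left(I \right)} = 698 \cdot 2 I = 1396 I$)
$\frac{390616}{-61408} + \frac{268173}{m{\left(-636 \right)}} = \frac{390616}{-61408} + \frac{268173}{1396 \left(-636\right)} = 390616 \left(- \frac{1}{61408}\right) + \frac{268173}{-887856} = - \frac{48827}{7676} + 268173 \left(- \frac{1}{887856}\right) = - \frac{48827}{7676} - \frac{89391}{295952} = - \frac{3784153405}{567931888}$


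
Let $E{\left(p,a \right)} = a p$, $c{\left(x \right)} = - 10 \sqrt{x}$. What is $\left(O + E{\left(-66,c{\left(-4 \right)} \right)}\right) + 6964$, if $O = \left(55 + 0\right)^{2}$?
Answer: $9989 + 1320 i \approx 9989.0 + 1320.0 i$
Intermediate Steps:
$O = 3025$ ($O = 55^{2} = 3025$)
$\left(O + E{\left(-66,c{\left(-4 \right)} \right)}\right) + 6964 = \left(3025 + - 10 \sqrt{-4} \left(-66\right)\right) + 6964 = \left(3025 + - 10 \cdot 2 i \left(-66\right)\right) + 6964 = \left(3025 + - 20 i \left(-66\right)\right) + 6964 = \left(3025 + 1320 i\right) + 6964 = 9989 + 1320 i$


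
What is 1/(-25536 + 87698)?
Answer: 1/62162 ≈ 1.6087e-5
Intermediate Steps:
1/(-25536 + 87698) = 1/62162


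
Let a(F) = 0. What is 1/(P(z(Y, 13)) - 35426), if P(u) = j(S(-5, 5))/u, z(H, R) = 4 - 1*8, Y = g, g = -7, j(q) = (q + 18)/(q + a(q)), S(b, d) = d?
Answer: -20/708543 ≈ -2.8227e-5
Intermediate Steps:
j(q) = (18 + q)/q (j(q) = (q + 18)/(q + 0) = (18 + q)/q)
Y = -7
z(H, R) = -4 (z(H, R) = 4 - 8 = -4)
P(u) = 23/(5*u) (P(u) = ((18 + 5)/5)/u = ((⅕)*23)/u = 23/(5*u))
1/(P(z(Y, 13)) - 35426) = 1/((23/5)/(-4) - 35426) = 1/((23/5)*(-¼) - 35426) = 1/(-23/20 - 35426) = 1/(-708543/20) = -20/708543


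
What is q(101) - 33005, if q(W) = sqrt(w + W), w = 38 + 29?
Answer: -33005 + 2*sqrt(42) ≈ -32992.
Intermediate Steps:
w = 67
q(W) = sqrt(67 + W)
q(101) - 33005 = sqrt(67 + 101) - 33005 = sqrt(168) - 33005 = 2*sqrt(42) - 33005 = -33005 + 2*sqrt(42)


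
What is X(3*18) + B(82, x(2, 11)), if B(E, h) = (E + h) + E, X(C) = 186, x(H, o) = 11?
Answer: 361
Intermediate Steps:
B(E, h) = h + 2*E
X(3*18) + B(82, x(2, 11)) = 186 + (11 + 2*82) = 186 + (11 + 164) = 186 + 175 = 361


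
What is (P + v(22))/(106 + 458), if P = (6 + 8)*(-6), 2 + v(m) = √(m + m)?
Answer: -43/282 + √11/282 ≈ -0.14072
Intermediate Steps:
v(m) = -2 + √2*√m (v(m) = -2 + √(m + m) = -2 + √(2*m) = -2 + √2*√m)
P = -84 (P = 14*(-6) = -84)
(P + v(22))/(106 + 458) = (-84 + (-2 + √2*√22))/(106 + 458) = (-84 + (-2 + 2*√11))/564 = (-86 + 2*√11)*(1/564) = -43/282 + √11/282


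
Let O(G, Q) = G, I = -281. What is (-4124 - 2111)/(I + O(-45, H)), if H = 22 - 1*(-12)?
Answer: 6235/326 ≈ 19.126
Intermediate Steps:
H = 34 (H = 22 + 12 = 34)
(-4124 - 2111)/(I + O(-45, H)) = (-4124 - 2111)/(-281 - 45) = -6235/(-326) = -6235*(-1/326) = 6235/326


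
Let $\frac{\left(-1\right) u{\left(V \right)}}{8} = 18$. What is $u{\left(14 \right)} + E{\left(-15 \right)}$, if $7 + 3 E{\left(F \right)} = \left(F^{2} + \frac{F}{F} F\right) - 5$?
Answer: $-78$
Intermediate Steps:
$u{\left(V \right)} = -144$ ($u{\left(V \right)} = \left(-8\right) 18 = -144$)
$E{\left(F \right)} = -4 + \frac{F}{3} + \frac{F^{2}}{3}$ ($E{\left(F \right)} = - \frac{7}{3} + \frac{\left(F^{2} + \frac{F}{F} F\right) - 5}{3} = - \frac{7}{3} + \frac{\left(F^{2} + 1 F\right) - 5}{3} = - \frac{7}{3} + \frac{\left(F^{2} + F\right) - 5}{3} = - \frac{7}{3} + \frac{\left(F + F^{2}\right) - 5}{3} = - \frac{7}{3} + \frac{-5 + F + F^{2}}{3} = - \frac{7}{3} + \left(- \frac{5}{3} + \frac{F}{3} + \frac{F^{2}}{3}\right) = -4 + \frac{F}{3} + \frac{F^{2}}{3}$)
$u{\left(14 \right)} + E{\left(-15 \right)} = -144 + \left(-4 + \frac{1}{3} \left(-15\right) + \frac{\left(-15\right)^{2}}{3}\right) = -144 - -66 = -144 + 66 = -78$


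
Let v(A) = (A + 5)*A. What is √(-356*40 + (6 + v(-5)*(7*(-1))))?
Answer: I*√14234 ≈ 119.31*I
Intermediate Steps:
v(A) = A*(5 + A) (v(A) = (5 + A)*A = A*(5 + A))
√(-356*40 + (6 + v(-5)*(7*(-1)))) = √(-356*40 + (6 + (-5*(5 - 5))*(7*(-1)))) = √(-14240 + (6 - 5*0*(-7))) = √(-14240 + (6 + 0*(-7))) = √(-14240 + (6 + 0)) = √(-14240 + 6) = √(-14234) = I*√14234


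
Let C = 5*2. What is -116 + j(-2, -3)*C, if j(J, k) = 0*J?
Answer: -116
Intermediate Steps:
j(J, k) = 0
C = 10
-116 + j(-2, -3)*C = -116 + 0*10 = -116 + 0 = -116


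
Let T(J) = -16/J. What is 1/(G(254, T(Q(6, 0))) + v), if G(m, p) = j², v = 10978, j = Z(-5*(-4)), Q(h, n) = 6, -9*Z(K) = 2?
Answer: 81/889222 ≈ 9.1091e-5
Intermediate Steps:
Z(K) = -2/9 (Z(K) = -⅑*2 = -2/9)
j = -2/9 ≈ -0.22222
G(m, p) = 4/81 (G(m, p) = (-2/9)² = 4/81)
1/(G(254, T(Q(6, 0))) + v) = 1/(4/81 + 10978) = 1/(889222/81) = 81/889222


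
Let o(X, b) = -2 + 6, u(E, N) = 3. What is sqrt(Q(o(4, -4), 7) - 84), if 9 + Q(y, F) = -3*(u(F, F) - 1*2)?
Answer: 4*I*sqrt(6) ≈ 9.798*I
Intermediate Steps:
o(X, b) = 4
Q(y, F) = -12 (Q(y, F) = -9 - 3*(3 - 1*2) = -9 - 3*(3 - 2) = -9 - 3*1 = -9 - 3 = -12)
sqrt(Q(o(4, -4), 7) - 84) = sqrt(-12 - 84) = sqrt(-96) = 4*I*sqrt(6)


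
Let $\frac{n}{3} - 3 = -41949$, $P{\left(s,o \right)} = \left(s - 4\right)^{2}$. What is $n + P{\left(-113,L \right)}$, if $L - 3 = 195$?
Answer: $-112149$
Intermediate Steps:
$L = 198$ ($L = 3 + 195 = 198$)
$P{\left(s,o \right)} = \left(-4 + s\right)^{2}$
$n = -125838$ ($n = 9 + 3 \left(-41949\right) = 9 - 125847 = -125838$)
$n + P{\left(-113,L \right)} = -125838 + \left(-4 - 113\right)^{2} = -125838 + \left(-117\right)^{2} = -125838 + 13689 = -112149$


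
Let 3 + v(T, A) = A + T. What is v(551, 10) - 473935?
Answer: -473377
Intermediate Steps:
v(T, A) = -3 + A + T (v(T, A) = -3 + (A + T) = -3 + A + T)
v(551, 10) - 473935 = (-3 + 10 + 551) - 473935 = 558 - 473935 = -473377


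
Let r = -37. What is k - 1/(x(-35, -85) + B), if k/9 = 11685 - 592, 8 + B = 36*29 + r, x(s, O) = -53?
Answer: 94445801/946 ≈ 99837.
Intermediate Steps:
B = 999 (B = -8 + (36*29 - 37) = -8 + (1044 - 37) = -8 + 1007 = 999)
k = 99837 (k = 9*(11685 - 592) = 9*11093 = 99837)
k - 1/(x(-35, -85) + B) = 99837 - 1/(-53 + 999) = 99837 - 1/946 = 94445801/946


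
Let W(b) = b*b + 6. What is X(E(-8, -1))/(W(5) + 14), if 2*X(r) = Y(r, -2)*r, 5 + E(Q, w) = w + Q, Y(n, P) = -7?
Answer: 49/45 ≈ 1.0889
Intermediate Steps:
E(Q, w) = -5 + Q + w (E(Q, w) = -5 + (w + Q) = -5 + (Q + w) = -5 + Q + w)
W(b) = 6 + b² (W(b) = b² + 6 = 6 + b²)
X(r) = -7*r/2 (X(r) = (-7*r)/2 = -7*r/2)
X(E(-8, -1))/(W(5) + 14) = (-7*(-5 - 8 - 1)/2)/((6 + 5²) + 14) = (-7/2*(-14))/((6 + 25) + 14) = 49/(31 + 14) = 49/45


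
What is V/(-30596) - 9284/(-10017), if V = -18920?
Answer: 118393726/76620033 ≈ 1.5452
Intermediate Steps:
V/(-30596) - 9284/(-10017) = -18920/(-30596) - 9284/(-10017) = -18920*(-1/30596) - 9284*(-1/10017) = 4730/7649 + 9284/10017 = 118393726/76620033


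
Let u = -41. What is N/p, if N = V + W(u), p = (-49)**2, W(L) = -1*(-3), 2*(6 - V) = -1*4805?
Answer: 689/686 ≈ 1.0044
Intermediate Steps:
V = 4817/2 (V = 6 - (-1)*4805/2 = 6 - 1/2*(-4805) = 6 + 4805/2 = 4817/2 ≈ 2408.5)
W(L) = 3
p = 2401
N = 4823/2 (N = 4817/2 + 3 = 4823/2 ≈ 2411.5)
N/p = (4823/2)/2401 = (4823/2)*(1/2401) = 689/686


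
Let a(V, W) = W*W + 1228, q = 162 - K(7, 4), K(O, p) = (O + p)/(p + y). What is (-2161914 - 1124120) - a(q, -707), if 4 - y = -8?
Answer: -3787111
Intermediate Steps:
y = 12 (y = 4 - 1*(-8) = 4 + 8 = 12)
K(O, p) = (O + p)/(12 + p) (K(O, p) = (O + p)/(p + 12) = (O + p)/(12 + p))
q = 2581/16 (q = 162 - (7 + 4)/(12 + 4) = 162 - 11/16 = 2581/16 ≈ 161.31)
a(V, W) = 1228 + W**2 (a(V, W) = W**2 + 1228 = 1228 + W**2)
(-2161914 - 1124120) - a(q, -707) = (-2161914 - 1124120) - (1228 + (-707)**2) = -3286034 - (1228 + 499849) = -3286034 - 1*501077 = -3286034 - 501077 = -3787111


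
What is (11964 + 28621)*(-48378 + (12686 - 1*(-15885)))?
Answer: -803867095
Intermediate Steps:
(11964 + 28621)*(-48378 + (12686 - 1*(-15885))) = 40585*(-48378 + (12686 + 15885)) = 40585*(-48378 + 28571) = 40585*(-19807) = -803867095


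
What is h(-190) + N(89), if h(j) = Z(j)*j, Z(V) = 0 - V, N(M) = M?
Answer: -36011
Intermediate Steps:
Z(V) = -V
h(j) = -j² (h(j) = (-j)*j = -j²)
h(-190) + N(89) = -1*(-190)² + 89 = -1*36100 + 89 = -36100 + 89 = -36011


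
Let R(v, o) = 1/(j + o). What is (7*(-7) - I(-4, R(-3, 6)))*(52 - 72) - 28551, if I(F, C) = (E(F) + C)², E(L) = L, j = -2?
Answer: -109159/4 ≈ -27290.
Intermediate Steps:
R(v, o) = 1/(-2 + o)
I(F, C) = (C + F)² (I(F, C) = (F + C)² = (C + F)²)
(7*(-7) - I(-4, R(-3, 6)))*(52 - 72) - 28551 = (7*(-7) - (1/(-2 + 6) - 4)²)*(52 - 72) - 28551 = (-49 - (1/4 - 4)²)*(-20) - 28551 = (-49 - (¼ - 4)²)*(-20) - 28551 = (-49 - (-15/4)²)*(-20) - 28551 = (-49 - 1*225/16)*(-20) - 28551 = (-49 - 225/16)*(-20) - 28551 = -1009/16*(-20) - 28551 = 5045/4 - 28551 = -109159/4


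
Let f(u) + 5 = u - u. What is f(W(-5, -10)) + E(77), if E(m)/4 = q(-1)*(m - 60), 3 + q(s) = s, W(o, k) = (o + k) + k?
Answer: -277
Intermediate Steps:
W(o, k) = o + 2*k (W(o, k) = (k + o) + k = o + 2*k)
q(s) = -3 + s
E(m) = 960 - 16*m (E(m) = 4*((-3 - 1)*(m - 60)) = 4*(-4*(-60 + m)) = 4*(240 - 4*m) = 960 - 16*m)
f(u) = -5 (f(u) = -5 + (u - u) = -5 + 0 = -5)
f(W(-5, -10)) + E(77) = -5 + (960 - 16*77) = -5 + (960 - 1232) = -5 - 272 = -277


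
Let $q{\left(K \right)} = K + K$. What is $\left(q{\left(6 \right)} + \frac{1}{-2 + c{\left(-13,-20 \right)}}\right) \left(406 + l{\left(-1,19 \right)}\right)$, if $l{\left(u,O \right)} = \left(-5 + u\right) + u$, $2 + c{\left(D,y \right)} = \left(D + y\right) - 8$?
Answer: $\frac{71687}{15} \approx 4779.1$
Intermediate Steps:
$c{\left(D,y \right)} = -10 + D + y$ ($c{\left(D,y \right)} = -2 - \left(8 - D - y\right) = -2 + \left(-8 + D + y\right) = -10 + D + y$)
$q{\left(K \right)} = 2 K$
$l{\left(u,O \right)} = -5 + 2 u$
$\left(q{\left(6 \right)} + \frac{1}{-2 + c{\left(-13,-20 \right)}}\right) \left(406 + l{\left(-1,19 \right)}\right) = \left(2 \cdot 6 + \frac{1}{-2 - 43}\right) \left(406 + \left(-5 + 2 \left(-1\right)\right)\right) = \left(12 + \frac{1}{-2 - 43}\right) \left(406 - 7\right) = \left(12 + \frac{1}{-45}\right) \left(406 - 7\right) = \left(12 - \frac{1}{45}\right) 399 = \frac{539}{45} \cdot 399 = \frac{71687}{15}$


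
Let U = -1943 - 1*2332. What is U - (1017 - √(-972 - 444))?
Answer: -5292 + 2*I*√354 ≈ -5292.0 + 37.63*I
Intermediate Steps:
U = -4275 (U = -1943 - 2332 = -4275)
U - (1017 - √(-972 - 444)) = -4275 - (1017 - √(-972 - 444)) = -4275 - (1017 - √(-1416)) = -4275 - (1017 - 2*I*√354) = -4275 + (-1017 + 2*I*√354) = -5292 + 2*I*√354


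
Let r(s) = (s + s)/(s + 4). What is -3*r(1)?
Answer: -6/5 ≈ -1.2000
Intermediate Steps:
r(s) = 2*s/(4 + s) (r(s) = (2*s)/(4 + s) = 2*s/(4 + s))
-3*r(1) = -6/(4 + 1) = -6/5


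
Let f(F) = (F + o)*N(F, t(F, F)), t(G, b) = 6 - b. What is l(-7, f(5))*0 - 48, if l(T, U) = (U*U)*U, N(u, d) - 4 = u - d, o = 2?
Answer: -48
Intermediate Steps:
N(u, d) = 4 + u - d (N(u, d) = 4 + (u - d) = 4 + u - d)
f(F) = (-2 + 2*F)*(2 + F) (f(F) = (F + 2)*(4 + F - (6 - F)) = (2 + F)*(4 + F + (-6 + F)) = (2 + F)*(-2 + 2*F) = (-2 + 2*F)*(2 + F))
l(T, U) = U³ (l(T, U) = U²*U = U³)
l(-7, f(5))*0 - 48 = (2*(-1 + 5)*(2 + 5))³*0 - 48 = (2*4*7)³*0 - 48 = 56³*0 - 48 = 175616*0 - 48 = 0 - 48 = -48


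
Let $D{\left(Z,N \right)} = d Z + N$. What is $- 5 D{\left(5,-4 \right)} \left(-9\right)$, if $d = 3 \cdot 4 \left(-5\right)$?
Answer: $-13680$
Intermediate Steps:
$d = -60$ ($d = 12 \left(-5\right) = -60$)
$D{\left(Z,N \right)} = N - 60 Z$ ($D{\left(Z,N \right)} = - 60 Z + N = N - 60 Z$)
$- 5 D{\left(5,-4 \right)} \left(-9\right) = - 5 \left(-4 - 300\right) \left(-9\right) = \left(-5\right) \left(-304\right) \left(-9\right) = 1520 \left(-9\right) = -13680$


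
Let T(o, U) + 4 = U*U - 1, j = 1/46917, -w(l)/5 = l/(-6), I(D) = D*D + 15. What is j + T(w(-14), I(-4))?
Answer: 44852653/46917 ≈ 956.00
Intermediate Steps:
I(D) = 15 + D² (I(D) = D² + 15 = 15 + D²)
w(l) = 5*l/6 (w(l) = -5*l/(-6) = -5*l*(-1)/6 = -(-5)*l/6 = 5*l/6)
j = 1/46917 ≈ 2.1314e-5
T(o, U) = -5 + U² (T(o, U) = -4 + (U*U - 1) = -4 + (U² - 1) = -4 + (-1 + U²) = -5 + U²)
j + T(w(-14), I(-4)) = 1/46917 + (-5 + (15 + (-4)²)²) = 1/46917 + (-5 + (15 + 16)²) = 1/46917 + (-5 + 31²) = 1/46917 + (-5 + 961) = 1/46917 + 956 = 44852653/46917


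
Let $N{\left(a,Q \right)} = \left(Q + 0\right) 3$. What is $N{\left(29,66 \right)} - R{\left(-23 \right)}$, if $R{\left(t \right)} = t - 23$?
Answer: $244$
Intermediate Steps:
$R{\left(t \right)} = -23 + t$
$N{\left(a,Q \right)} = 3 Q$ ($N{\left(a,Q \right)} = Q 3 = 3 Q$)
$N{\left(29,66 \right)} - R{\left(-23 \right)} = 3 \cdot 66 - \left(-23 - 23\right) = 198 - -46 = 198 + 46 = 244$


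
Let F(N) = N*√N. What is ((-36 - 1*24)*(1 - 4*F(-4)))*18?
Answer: -1080 - 34560*I ≈ -1080.0 - 34560.0*I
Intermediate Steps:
F(N) = N^(3/2)
((-36 - 1*24)*(1 - 4*F(-4)))*18 = ((-36 - 1*24)*(1 - (-32)*I))*18 = ((-36 - 24)*(1 - (-32)*I))*18 = -60*(1 + 32*I)*18 = (-60 - 1920*I)*18 = -1080 - 34560*I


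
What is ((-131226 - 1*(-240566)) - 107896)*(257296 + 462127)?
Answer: 1038846812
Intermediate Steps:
((-131226 - 1*(-240566)) - 107896)*(257296 + 462127) = ((-131226 + 240566) - 107896)*719423 = (109340 - 107896)*719423 = 1444*719423 = 1038846812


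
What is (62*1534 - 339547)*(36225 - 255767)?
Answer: 53664626938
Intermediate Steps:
(62*1534 - 339547)*(36225 - 255767) = (95108 - 339547)*(-219542) = -244439*(-219542) = 53664626938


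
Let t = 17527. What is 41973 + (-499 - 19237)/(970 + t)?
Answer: 776354845/18497 ≈ 41972.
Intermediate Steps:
41973 + (-499 - 19237)/(970 + t) = 41973 + (-499 - 19237)/(970 + 17527) = 41973 - 19736/18497 = 776354845/18497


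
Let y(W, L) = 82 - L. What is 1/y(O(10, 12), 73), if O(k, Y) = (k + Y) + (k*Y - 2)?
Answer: 1/9 ≈ 0.11111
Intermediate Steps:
O(k, Y) = -2 + Y + k + Y*k (O(k, Y) = (Y + k) + (Y*k - 2) = (Y + k) + (-2 + Y*k) = -2 + Y + k + Y*k)
1/y(O(10, 12), 73) = 1/(82 - 1*73) = 1/(82 - 73) = 1/9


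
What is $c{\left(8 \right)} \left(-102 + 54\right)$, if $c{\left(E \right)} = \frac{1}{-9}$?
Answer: $\frac{16}{3} \approx 5.3333$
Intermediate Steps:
$c{\left(E \right)} = - \frac{1}{9}$
$c{\left(8 \right)} \left(-102 + 54\right) = - \frac{-102 + 54}{9} = \left(- \frac{1}{9}\right) \left(-48\right) = \frac{16}{3}$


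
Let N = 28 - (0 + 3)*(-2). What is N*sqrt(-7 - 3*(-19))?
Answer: 170*sqrt(2) ≈ 240.42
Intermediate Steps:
N = 34 (N = 28 - 3*(-2) = 28 - 1*(-6) = 28 + 6 = 34)
N*sqrt(-7 - 3*(-19)) = 34*sqrt(-7 - 3*(-19)) = 34*sqrt(-7 + 57) = 34*sqrt(50) = 34*(5*sqrt(2)) = 170*sqrt(2)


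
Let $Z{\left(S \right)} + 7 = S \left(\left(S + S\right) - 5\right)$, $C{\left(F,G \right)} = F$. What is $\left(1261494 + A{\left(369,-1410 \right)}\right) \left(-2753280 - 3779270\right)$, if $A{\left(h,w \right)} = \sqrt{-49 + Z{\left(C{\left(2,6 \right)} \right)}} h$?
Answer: $-8240772629700 - 2410510950 i \sqrt{58} \approx -8.2408 \cdot 10^{12} - 1.8358 \cdot 10^{10} i$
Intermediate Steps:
$Z{\left(S \right)} = -7 + S \left(-5 + 2 S\right)$ ($Z{\left(S \right)} = -7 + S \left(\left(S + S\right) - 5\right) = -7 + S \left(2 S - 5\right) = -7 + S \left(-5 + 2 S\right)$)
$A{\left(h,w \right)} = i h \sqrt{58}$ ($A{\left(h,w \right)} = \sqrt{-49 - \left(17 - 8\right)} h = \sqrt{-49 - 9} h = \sqrt{-58} h = i \sqrt{58} h = i h \sqrt{58}$)
$\left(1261494 + A{\left(369,-1410 \right)}\right) \left(-2753280 - 3779270\right) = \left(1261494 + i 369 \sqrt{58}\right) \left(-2753280 - 3779270\right) = \left(1261494 + 369 i \sqrt{58}\right) \left(-6532550\right) = -8240772629700 - 2410510950 i \sqrt{58}$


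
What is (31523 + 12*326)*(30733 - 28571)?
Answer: 76610470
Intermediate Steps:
(31523 + 12*326)*(30733 - 28571) = (31523 + 3912)*2162 = 35435*2162 = 76610470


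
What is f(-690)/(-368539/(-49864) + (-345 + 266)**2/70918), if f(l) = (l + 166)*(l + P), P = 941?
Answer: -232551211305824/13223625013 ≈ -17586.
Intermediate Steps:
f(l) = (166 + l)*(941 + l) (f(l) = (l + 166)*(l + 941) = (166 + l)*(941 + l))
f(-690)/(-368539/(-49864) + (-345 + 266)**2/70918) = (156206 + (-690)**2 + 1107*(-690))/(-368539/(-49864) + (-345 + 266)**2/70918) = (156206 + 476100 - 763830)/(-368539*(-1/49864) + (-79)**2*(1/70918)) = -131524/(368539/49864 + 6241*(1/70918)) = -131524/(368539/49864 + 6241/70918) = -131524/13223625013/1768127576 = -131524*1768127576/13223625013 = -232551211305824/13223625013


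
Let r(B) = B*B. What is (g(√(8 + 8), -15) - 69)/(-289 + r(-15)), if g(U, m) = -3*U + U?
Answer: 77/64 ≈ 1.2031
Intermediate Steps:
g(U, m) = -2*U
r(B) = B²
(g(√(8 + 8), -15) - 69)/(-289 + r(-15)) = (-2*√(8 + 8) - 69)/(-289 + (-15)²) = (-2*√16 - 69)/(-289 + 225) = (-2*4 - 69)/(-64) = (-8 - 69)*(-1/64) = -77*(-1/64) = 77/64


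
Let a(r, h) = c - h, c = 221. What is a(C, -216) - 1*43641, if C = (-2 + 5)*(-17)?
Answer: -43204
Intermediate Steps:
C = -51 (C = 3*(-17) = -51)
a(r, h) = 221 - h
a(C, -216) - 1*43641 = (221 - 1*(-216)) - 1*43641 = (221 + 216) - 43641 = 437 - 43641 = -43204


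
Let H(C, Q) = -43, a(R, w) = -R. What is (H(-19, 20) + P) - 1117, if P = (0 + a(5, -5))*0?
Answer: -1160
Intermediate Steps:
P = 0 (P = (0 - 1*5)*0 = (0 - 5)*0 = -5*0 = 0)
(H(-19, 20) + P) - 1117 = (-43 + 0) - 1117 = -43 - 1117 = -1160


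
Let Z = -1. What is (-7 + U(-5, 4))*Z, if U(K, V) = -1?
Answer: 8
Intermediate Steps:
(-7 + U(-5, 4))*Z = (-7 - 1)*(-1) = -8*(-1) = 8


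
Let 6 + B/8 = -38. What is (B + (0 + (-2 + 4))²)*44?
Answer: -15312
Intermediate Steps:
B = -352 (B = -48 + 8*(-38) = -48 - 304 = -352)
(B + (0 + (-2 + 4))²)*44 = (-352 + (0 + (-2 + 4))²)*44 = (-352 + (0 + 2)²)*44 = (-352 + 2²)*44 = (-352 + 4)*44 = -348*44 = -15312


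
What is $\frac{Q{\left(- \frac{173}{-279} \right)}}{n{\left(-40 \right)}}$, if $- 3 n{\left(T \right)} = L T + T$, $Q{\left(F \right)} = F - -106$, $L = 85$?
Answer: $\frac{29747}{319920} \approx 0.092983$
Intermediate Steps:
$Q{\left(F \right)} = 106 + F$ ($Q{\left(F \right)} = F + 106 = 106 + F$)
$n{\left(T \right)} = - \frac{86 T}{3}$ ($n{\left(T \right)} = - \frac{85 T + T}{3} = - \frac{86 T}{3}$)
$\frac{Q{\left(- \frac{173}{-279} \right)}}{n{\left(-40 \right)}} = \frac{106 - \frac{173}{-279}}{\left(- \frac{86}{3}\right) \left(-40\right)} = \frac{106 - - \frac{173}{279}}{\frac{3440}{3}} = \left(106 + \frac{173}{279}\right) \frac{3}{3440} = \frac{29747}{279} \cdot \frac{3}{3440} = \frac{29747}{319920}$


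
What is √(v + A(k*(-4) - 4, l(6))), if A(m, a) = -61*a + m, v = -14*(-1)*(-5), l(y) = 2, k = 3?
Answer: 4*I*√13 ≈ 14.422*I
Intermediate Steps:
v = -70 (v = 14*(-5) = -70)
A(m, a) = m - 61*a
√(v + A(k*(-4) - 4, l(6))) = √(-70 + ((3*(-4) - 4) - 61*2)) = √(-70 + ((-12 - 4) - 122)) = √(-70 + (-16 - 122)) = √(-70 - 138) = √(-208) = 4*I*√13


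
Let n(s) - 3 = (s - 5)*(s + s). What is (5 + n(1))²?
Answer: 0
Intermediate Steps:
n(s) = 3 + 2*s*(-5 + s) (n(s) = 3 + (s - 5)*(s + s) = 3 + (-5 + s)*(2*s) = 3 + 2*s*(-5 + s))
(5 + n(1))² = (5 + (3 - 10*1 + 2*1²))² = (5 + (3 - 10 + 2*1))² = (5 + (3 - 10 + 2))² = (5 - 5)² = 0² = 0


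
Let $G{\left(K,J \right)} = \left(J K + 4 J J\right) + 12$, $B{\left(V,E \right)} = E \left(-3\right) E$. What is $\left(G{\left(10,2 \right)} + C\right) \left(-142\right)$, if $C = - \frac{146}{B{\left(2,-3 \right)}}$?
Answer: $- \frac{204764}{27} \approx -7583.9$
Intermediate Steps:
$B{\left(V,E \right)} = - 3 E^{2}$ ($B{\left(V,E \right)} = - 3 E E = - 3 E^{2}$)
$C = \frac{146}{27}$ ($C = - \frac{146}{\left(-3\right) \left(-3\right)^{2}} = - \frac{146}{\left(-3\right) 9} = - \frac{146}{-27} = \left(-146\right) \left(- \frac{1}{27}\right) = \frac{146}{27} \approx 5.4074$)
$G{\left(K,J \right)} = 12 + 4 J^{2} + J K$ ($G{\left(K,J \right)} = \left(J K + 4 J^{2}\right) + 12 = \left(4 J^{2} + J K\right) + 12 = 12 + 4 J^{2} + J K$)
$\left(G{\left(10,2 \right)} + C\right) \left(-142\right) = \left(\left(12 + 4 \cdot 2^{2} + 2 \cdot 10\right) + \frac{146}{27}\right) \left(-142\right) = \left(\left(12 + 4 \cdot 4 + 20\right) + \frac{146}{27}\right) \left(-142\right) = \left(\left(12 + 16 + 20\right) + \frac{146}{27}\right) \left(-142\right) = \left(48 + \frac{146}{27}\right) \left(-142\right) = \frac{1442}{27} \left(-142\right) = - \frac{204764}{27}$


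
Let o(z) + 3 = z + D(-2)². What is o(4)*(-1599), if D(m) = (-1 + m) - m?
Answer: -3198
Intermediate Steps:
D(m) = -1
o(z) = -2 + z (o(z) = -3 + (z + (-1)²) = -3 + (z + 1) = -3 + (1 + z) = -2 + z)
o(4)*(-1599) = (-2 + 4)*(-1599) = 2*(-1599) = -3198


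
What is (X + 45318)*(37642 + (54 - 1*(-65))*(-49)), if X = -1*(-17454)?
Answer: 1996840092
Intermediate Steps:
X = 17454
(X + 45318)*(37642 + (54 - 1*(-65))*(-49)) = (17454 + 45318)*(37642 + (54 - 1*(-65))*(-49)) = 62772*(37642 + (54 + 65)*(-49)) = 62772*(37642 + 119*(-49)) = 62772*(37642 - 5831) = 62772*31811 = 1996840092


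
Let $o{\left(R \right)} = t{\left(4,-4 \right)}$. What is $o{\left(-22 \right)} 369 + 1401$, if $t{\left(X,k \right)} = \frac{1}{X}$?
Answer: $\frac{5973}{4} \approx 1493.3$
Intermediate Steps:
$o{\left(R \right)} = \frac{1}{4}$
$o{\left(-22 \right)} 369 + 1401 = \frac{1}{4} \cdot 369 + 1401 = \frac{369}{4} + 1401 = \frac{5973}{4}$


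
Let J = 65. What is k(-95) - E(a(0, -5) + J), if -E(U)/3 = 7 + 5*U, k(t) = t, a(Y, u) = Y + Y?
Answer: 901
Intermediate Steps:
a(Y, u) = 2*Y
E(U) = -21 - 15*U (E(U) = -3*(7 + 5*U) = -21 - 15*U)
k(-95) - E(a(0, -5) + J) = -95 - (-21 - 15*(2*0 + 65)) = -95 - (-21 - 15*(0 + 65)) = -95 - (-21 - 15*65) = -95 - (-21 - 975) = -95 - 1*(-996) = -95 + 996 = 901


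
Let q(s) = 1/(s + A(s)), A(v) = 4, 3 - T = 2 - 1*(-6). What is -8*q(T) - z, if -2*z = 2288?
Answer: 1152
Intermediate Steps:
T = -5 (T = 3 - (2 - 1*(-6)) = 3 - (2 + 6) = 3 - 1*8 = 3 - 8 = -5)
q(s) = 1/(4 + s) (q(s) = 1/(s + 4) = 1/(4 + s))
z = -1144 (z = -1/2*2288 = -1144)
-8*q(T) - z = -8/(4 - 5) - 1*(-1144) = -8/(-1) + 1144 = -8*(-1) + 1144 = 8 + 1144 = 1152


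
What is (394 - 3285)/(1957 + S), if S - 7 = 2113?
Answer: -2891/4077 ≈ -0.70910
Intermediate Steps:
S = 2120 (S = 7 + 2113 = 2120)
(394 - 3285)/(1957 + S) = (394 - 3285)/(1957 + 2120) = -2891/4077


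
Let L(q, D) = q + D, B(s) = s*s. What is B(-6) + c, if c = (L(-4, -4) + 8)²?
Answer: 36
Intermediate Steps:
B(s) = s²
L(q, D) = D + q
c = 0 (c = ((-4 - 4) + 8)² = (-8 + 8)² = 0² = 0)
B(-6) + c = (-6)² + 0 = 36 + 0 = 36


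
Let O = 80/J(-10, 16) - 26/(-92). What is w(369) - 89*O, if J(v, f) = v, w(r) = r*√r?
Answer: 31595/46 + 1107*√41 ≈ 7775.1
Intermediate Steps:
w(r) = r^(3/2)
O = -355/46 (O = 80/(-10) - 26/(-92) = 80*(-⅒) - 26*(-1/92) = -8 + 13/46 = -355/46 ≈ -7.7174)
w(369) - 89*O = 369^(3/2) - 89*(-355)/46 = 1107*√41 - 1*(-31595/46) = 1107*√41 + 31595/46 = 31595/46 + 1107*√41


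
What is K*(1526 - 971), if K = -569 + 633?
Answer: 35520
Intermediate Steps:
K = 64
K*(1526 - 971) = 64*(1526 - 971) = 64*555 = 35520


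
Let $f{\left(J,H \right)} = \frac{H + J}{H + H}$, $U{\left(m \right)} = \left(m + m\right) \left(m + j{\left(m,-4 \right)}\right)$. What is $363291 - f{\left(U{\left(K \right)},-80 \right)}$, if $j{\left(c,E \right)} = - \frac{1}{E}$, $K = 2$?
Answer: $\frac{58126489}{160} \approx 3.6329 \cdot 10^{5}$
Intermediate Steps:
$U{\left(m \right)} = 2 m \left(\frac{1}{4} + m\right)$ ($U{\left(m \right)} = \left(m + m\right) \left(m - \frac{1}{-4}\right) = 2 m \left(m - - \frac{1}{4}\right) = 2 m \left(m + \frac{1}{4}\right) = 2 m \left(\frac{1}{4} + m\right)$)
$f{\left(J,H \right)} = \frac{H + J}{2 H}$
$363291 - f{\left(U{\left(K \right)},-80 \right)} = 363291 - \frac{-80 + \frac{1}{2} \cdot 2 \left(1 + 4 \cdot 2\right)}{2 \left(-80\right)} = 363291 - \frac{1}{2} \left(- \frac{1}{80}\right) \left(-80 + \frac{1}{2} \cdot 2 \left(1 + 8\right)\right) = 363291 - \frac{1}{2} \left(- \frac{1}{80}\right) \left(-80 + \frac{1}{2} \cdot 2 \cdot 9\right) = 363291 - \frac{1}{2} \left(- \frac{1}{80}\right) \left(-80 + 9\right) = 363291 - \frac{1}{2} \left(- \frac{1}{80}\right) \left(-71\right) = 363291 - \frac{71}{160} = \frac{58126489}{160}$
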